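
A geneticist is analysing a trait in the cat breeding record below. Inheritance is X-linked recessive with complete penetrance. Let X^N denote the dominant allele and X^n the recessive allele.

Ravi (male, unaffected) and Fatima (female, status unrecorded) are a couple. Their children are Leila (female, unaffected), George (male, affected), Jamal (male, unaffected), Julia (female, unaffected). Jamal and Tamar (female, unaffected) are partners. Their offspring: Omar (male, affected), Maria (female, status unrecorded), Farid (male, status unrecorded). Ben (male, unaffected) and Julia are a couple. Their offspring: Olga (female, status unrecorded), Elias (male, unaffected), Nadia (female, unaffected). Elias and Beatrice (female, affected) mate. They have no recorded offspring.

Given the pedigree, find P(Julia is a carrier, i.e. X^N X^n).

Ravi is unaffected, so Ravi is X^N Y.
Fatima passed N to Jamal (X^N Y) and passed n to George (X^n Y), so Fatima is X^N X^n.
Their cross gives offspring ratios 1/2 X^N X^N : 1/2 X^N X^n. Conditioning on Julia being unaffected, P(X^N X^n) = 1/2 / 1 = 1/2 before taking Julia's own offspring into account.
Ben is unaffected, so Ben is X^N Y.
Now use Julia's offspring. Probability of each recorded status — unaffected son Elias: 1/2 if Julia is X^N X^n, 1 if X^N X^N. (Olga, Nadia: equally likely either way, so uninformative.)
Bayes: P(X^N X^n) = 1/2·1/2 / (1/2·1/2 + 1/2·1) = 1/3.

1/3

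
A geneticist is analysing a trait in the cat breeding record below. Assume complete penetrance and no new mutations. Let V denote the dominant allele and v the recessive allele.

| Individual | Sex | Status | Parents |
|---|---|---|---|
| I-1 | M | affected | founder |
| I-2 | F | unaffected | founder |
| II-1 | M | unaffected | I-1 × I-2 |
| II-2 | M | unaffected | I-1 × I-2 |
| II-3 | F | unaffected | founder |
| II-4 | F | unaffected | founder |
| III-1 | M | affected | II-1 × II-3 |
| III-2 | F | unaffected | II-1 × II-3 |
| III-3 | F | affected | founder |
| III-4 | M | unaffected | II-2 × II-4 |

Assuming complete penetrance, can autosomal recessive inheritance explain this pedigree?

A consistent assignment under autosomal recessive exists: I-1 vv, I-2 VV, II-1 Vv, II-2 Vv, II-3 Vv, II-4 VV, III-1 vv, III-2 VV, III-3 vv, III-4 VV.
In this assignment every recorded phenotype matches its genotype and every non-founder's genotype is obtainable from its parents' genotypes, so the pedigree is consistent.

Yes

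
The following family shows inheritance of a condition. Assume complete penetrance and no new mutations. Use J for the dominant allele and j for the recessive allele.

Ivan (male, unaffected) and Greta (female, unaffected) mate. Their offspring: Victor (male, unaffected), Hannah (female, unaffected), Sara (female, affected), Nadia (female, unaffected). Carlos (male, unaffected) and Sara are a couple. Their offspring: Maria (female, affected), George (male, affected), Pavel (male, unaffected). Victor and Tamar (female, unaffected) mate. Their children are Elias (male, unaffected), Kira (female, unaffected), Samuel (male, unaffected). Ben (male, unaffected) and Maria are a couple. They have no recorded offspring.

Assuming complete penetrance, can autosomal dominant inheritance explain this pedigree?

Under autosomal dominant, Sara (affected, female) cannot arise from Ivan (unaffected) × Greta (unaffected).

No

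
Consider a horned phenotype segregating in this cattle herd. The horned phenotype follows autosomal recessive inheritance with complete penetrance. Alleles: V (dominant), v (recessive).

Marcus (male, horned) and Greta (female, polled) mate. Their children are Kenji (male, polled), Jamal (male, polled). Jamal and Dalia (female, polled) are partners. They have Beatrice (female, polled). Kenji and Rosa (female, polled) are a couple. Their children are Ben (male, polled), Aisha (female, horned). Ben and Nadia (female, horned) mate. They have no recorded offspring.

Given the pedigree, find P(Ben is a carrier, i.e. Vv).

Kenji is polled so carries V and received v from Marcus (vv), so Kenji is Vv.
Rosa is polled so carries V and passed v to Aisha (vv), so Rosa is Vv.
Their cross gives offspring ratios 1/4 VV : 1/2 Vv : 1/4 vv. Conditioning on Ben being polled, P(Vv) = 1/2 / 3/4 = 2/3.

2/3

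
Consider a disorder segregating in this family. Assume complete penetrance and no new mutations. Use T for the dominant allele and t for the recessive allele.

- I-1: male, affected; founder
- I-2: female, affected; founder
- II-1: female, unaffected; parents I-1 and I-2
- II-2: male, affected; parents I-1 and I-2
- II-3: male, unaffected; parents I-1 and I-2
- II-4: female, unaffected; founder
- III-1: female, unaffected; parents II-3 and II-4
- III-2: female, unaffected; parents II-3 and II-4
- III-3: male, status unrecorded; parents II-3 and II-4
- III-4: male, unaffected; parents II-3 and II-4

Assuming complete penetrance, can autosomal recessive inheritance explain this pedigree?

Under autosomal recessive, II-1 (unaffected, female) cannot arise from I-1 (affected) × I-2 (affected).

No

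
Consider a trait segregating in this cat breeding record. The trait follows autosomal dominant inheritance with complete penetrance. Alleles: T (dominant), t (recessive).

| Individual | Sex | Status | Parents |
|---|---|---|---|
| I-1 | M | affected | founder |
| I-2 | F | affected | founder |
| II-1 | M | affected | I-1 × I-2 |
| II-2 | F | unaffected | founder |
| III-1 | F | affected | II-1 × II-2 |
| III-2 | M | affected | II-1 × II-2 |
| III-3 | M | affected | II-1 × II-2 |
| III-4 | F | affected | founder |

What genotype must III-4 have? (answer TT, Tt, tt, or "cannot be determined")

III-4's phenotype allows TT or Tt, and no parent or child forces a single allele at both positions; consistent genotype assignments exist with III-4 as TT or Tt.

cannot be determined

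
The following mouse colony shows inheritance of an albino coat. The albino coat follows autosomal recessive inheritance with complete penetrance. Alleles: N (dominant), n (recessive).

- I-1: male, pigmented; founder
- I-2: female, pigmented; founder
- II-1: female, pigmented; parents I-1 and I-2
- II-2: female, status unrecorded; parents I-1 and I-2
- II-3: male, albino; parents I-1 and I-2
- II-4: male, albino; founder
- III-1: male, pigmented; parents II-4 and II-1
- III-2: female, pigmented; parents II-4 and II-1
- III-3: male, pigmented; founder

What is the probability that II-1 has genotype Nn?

I-1 is pigmented so carries N and passed n to II-3 (nn), so I-1 is Nn.
I-2 is pigmented so carries N and passed n to II-3 (nn), so I-2 is Nn.
Their cross gives offspring ratios 1/4 NN : 1/2 Nn : 1/4 nn. Conditioning on II-1 being pigmented, P(Nn) = 1/2 / 3/4 = 2/3 before taking II-1's own offspring into account.
II-4 is albino, so II-4 is nn.
Now use II-1's offspring. Probability of each recorded status — pigmented son III-1: 1/2 if II-1 is Nn, 1 if NN; pigmented daughter III-2: 1/2 if II-1 is Nn, 1 if NN.
Bayes: P(Nn) = 2/3·1/4 / (2/3·1/4 + 1/3·1) = 1/3.

1/3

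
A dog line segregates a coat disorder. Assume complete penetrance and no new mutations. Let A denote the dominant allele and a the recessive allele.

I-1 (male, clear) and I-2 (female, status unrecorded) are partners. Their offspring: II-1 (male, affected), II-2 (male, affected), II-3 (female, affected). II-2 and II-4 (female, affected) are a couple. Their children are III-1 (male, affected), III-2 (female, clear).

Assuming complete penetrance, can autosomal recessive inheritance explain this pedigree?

No

Under autosomal recessive, III-2 (clear, female) cannot arise from II-2 (affected) × II-4 (affected).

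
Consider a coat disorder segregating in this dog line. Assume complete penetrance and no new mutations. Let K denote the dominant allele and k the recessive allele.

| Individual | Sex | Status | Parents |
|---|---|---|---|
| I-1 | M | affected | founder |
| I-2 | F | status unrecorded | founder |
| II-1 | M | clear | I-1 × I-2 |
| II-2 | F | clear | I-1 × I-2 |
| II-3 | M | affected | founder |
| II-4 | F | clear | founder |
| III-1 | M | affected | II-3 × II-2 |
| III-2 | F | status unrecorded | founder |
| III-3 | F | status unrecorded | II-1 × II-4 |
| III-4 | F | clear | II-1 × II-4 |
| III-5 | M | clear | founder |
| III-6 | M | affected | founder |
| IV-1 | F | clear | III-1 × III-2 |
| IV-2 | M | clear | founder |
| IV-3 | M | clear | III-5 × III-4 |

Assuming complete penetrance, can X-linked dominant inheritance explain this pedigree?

No

Under X-linked dominant, II-2 (clear, female) cannot arise from I-1 (affected) × I-2 (unrecorded).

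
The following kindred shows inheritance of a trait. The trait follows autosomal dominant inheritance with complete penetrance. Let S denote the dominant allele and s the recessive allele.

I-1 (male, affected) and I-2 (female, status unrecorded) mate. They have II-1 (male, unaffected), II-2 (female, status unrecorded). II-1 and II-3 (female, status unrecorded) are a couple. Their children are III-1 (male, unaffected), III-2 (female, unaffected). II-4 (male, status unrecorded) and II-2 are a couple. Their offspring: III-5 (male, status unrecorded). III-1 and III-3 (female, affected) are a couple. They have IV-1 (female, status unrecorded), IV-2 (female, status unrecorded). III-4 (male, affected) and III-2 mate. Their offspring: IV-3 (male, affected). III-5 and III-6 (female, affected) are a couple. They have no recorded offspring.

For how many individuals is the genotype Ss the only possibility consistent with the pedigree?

Obligate heterozygotes: I-1 is affected so carries S and passed s to II-1 (ss), so I-1 is Ss; IV-3 is affected so carries S and received s from III-2 (ss), so IV-3 is Ss.
Every other individual is either homozygous by phenotype or has at least one consistent homozygous assignment, so the count is 2.

2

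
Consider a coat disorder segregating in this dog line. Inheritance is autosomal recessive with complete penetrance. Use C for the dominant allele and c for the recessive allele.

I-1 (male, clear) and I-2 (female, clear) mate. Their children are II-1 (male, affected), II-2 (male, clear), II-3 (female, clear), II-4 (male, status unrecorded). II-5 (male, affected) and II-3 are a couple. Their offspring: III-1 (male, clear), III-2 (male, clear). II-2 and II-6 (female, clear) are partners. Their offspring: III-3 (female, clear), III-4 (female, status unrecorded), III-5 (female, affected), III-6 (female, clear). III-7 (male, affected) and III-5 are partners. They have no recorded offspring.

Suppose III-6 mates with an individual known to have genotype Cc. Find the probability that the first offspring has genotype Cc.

II-2 is clear so carries C and passed c to III-5 (cc), so II-2 is Cc.
II-6 is clear so carries C and passed c to III-5 (cc), so II-6 is Cc.
III-6 is a clear offspring of II-2 (Cc) × II-6 (Cc), whose cross gives 1/4 CC : 1/2 Cc : 1/4 cc; conditioning on being clear, III-6 is CC with probability 1/3, Cc with probability 2/3.
Summing over parental genotype combinations, P(offspring has genotype Cc) = 1/3·1/2 + 2/3·1/2 = 1/2.

1/2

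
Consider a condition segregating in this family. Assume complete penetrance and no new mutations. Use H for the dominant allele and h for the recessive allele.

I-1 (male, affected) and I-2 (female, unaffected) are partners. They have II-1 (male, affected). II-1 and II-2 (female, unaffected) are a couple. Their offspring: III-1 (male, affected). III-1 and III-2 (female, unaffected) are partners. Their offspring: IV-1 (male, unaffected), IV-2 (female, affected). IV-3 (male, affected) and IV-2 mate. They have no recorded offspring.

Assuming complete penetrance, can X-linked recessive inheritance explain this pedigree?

Yes

A consistent assignment under X-linked recessive exists: I-1 X^h Y, I-2 X^H X^h, II-1 X^h Y, II-2 X^H X^h, III-1 X^h Y, III-2 X^H X^h, IV-1 X^H Y, IV-2 X^h X^h, IV-3 X^h Y.
In this assignment every recorded phenotype matches its genotype and every non-founder's genotype is obtainable from its parents' genotypes, so the pedigree is consistent.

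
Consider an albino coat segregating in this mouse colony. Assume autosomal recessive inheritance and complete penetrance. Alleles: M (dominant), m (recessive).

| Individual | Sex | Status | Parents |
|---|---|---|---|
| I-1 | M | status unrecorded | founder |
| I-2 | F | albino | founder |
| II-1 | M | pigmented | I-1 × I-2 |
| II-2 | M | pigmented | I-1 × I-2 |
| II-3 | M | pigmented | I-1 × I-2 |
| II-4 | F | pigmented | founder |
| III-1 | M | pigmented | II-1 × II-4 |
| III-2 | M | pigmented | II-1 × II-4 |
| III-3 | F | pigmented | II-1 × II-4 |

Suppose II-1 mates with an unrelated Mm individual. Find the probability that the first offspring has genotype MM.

1/4

II-1 is pigmented so carries M and received m from I-2 (mm), so II-1 is Mm.
The cross gives 1/4 MM : 1/2 Mm : 1/4 mm, so P(offspring has genotype MM) = 1/4.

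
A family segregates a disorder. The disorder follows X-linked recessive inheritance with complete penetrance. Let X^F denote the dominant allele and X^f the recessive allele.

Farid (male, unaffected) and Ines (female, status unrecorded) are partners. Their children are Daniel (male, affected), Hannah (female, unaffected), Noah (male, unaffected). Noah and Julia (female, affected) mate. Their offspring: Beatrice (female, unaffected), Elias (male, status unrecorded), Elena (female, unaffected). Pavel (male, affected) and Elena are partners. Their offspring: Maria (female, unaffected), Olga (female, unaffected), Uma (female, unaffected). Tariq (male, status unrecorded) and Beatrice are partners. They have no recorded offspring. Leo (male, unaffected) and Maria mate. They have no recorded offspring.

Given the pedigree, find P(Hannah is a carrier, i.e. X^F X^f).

Farid is unaffected, so Farid is X^F Y.
Ines passed F to Noah (X^F Y) and passed f to Daniel (X^f Y), so Ines is X^F X^f.
Their cross gives offspring ratios 1/2 X^F X^F : 1/2 X^F X^f. Conditioning on Hannah being unaffected, P(X^F X^f) = 1/2 / 1 = 1/2.

1/2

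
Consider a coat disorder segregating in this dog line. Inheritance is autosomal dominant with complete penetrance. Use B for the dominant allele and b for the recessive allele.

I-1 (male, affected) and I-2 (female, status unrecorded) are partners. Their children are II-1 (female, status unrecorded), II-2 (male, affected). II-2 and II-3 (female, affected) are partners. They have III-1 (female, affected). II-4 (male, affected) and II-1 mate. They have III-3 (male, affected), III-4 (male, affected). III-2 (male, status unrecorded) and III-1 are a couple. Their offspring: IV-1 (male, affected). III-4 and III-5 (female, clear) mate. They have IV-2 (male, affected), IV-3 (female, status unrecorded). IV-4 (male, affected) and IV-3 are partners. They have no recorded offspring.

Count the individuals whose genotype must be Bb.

1

Obligate heterozygotes: IV-2 is affected so carries B and received b from III-5 (bb), so IV-2 is Bb.
Every other individual is either homozygous by phenotype or has at least one consistent homozygous assignment, so the count is 1.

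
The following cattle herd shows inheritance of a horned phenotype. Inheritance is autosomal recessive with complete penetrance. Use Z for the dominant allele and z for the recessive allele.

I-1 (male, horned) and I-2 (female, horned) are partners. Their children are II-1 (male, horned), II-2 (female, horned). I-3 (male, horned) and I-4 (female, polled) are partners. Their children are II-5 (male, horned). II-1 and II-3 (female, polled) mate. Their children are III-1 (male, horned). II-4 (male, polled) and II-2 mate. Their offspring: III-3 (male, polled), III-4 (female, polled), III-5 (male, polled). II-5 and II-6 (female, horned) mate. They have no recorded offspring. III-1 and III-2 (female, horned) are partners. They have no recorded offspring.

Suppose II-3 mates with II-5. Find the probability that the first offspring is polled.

II-3 is polled so carries Z and passed z to III-1 (zz), so II-3 is Zz.
II-5 is horned, so II-5 is zz.
The cross gives 1/2 Zz : 1/2 zz, so P(offspring is polled) = 1/2.

1/2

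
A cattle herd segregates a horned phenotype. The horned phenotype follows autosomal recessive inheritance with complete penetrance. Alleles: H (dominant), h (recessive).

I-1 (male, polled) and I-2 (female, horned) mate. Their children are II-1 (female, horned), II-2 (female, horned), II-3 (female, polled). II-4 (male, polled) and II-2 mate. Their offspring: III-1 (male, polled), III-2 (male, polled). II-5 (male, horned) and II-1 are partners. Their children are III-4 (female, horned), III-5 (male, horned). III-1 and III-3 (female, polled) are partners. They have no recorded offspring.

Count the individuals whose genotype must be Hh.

4

Obligate heterozygotes: I-1 is polled so carries H and passed h to II-1 (hh), so I-1 is Hh; II-3 is polled so carries H and received h from I-2 (hh), so II-3 is Hh; III-1 is polled so carries H and received h from II-2 (hh), so III-1 is Hh; III-2 is polled so carries H and received h from II-2 (hh), so III-2 is Hh.
Every other individual is either homozygous by phenotype or has at least one consistent homozygous assignment, so the count is 4.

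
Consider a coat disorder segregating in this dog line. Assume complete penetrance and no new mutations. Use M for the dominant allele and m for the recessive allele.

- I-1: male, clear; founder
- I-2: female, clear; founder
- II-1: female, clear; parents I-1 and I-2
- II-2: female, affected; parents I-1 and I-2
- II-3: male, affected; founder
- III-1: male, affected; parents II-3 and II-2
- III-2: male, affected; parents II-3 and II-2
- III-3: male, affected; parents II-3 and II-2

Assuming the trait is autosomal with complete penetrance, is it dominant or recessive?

I-1 and I-2 are both clear yet have an affected child II-2. Under dominance, an affected child requires at least one affected parent, so the trait cannot be dominant.

recessive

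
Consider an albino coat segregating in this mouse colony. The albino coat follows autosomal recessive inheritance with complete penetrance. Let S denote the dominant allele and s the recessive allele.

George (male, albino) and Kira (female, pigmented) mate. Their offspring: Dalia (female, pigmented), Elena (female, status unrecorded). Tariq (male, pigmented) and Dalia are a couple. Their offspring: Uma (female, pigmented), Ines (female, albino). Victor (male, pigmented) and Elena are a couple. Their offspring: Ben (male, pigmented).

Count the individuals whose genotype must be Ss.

Obligate heterozygotes: Dalia is pigmented so carries S and received s from George (ss), so Dalia is Ss; Tariq is pigmented so carries S and passed s to Ines (ss), so Tariq is Ss.
Every other individual is either homozygous by phenotype or has at least one consistent homozygous assignment, so the count is 2.

2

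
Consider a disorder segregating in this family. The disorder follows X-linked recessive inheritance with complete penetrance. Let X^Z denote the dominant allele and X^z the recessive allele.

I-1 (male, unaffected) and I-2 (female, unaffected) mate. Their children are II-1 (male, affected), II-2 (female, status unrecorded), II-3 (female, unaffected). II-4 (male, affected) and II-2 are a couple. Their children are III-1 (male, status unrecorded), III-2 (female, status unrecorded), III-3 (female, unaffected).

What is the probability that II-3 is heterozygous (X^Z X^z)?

1/2

I-1 is unaffected, so I-1 is X^Z Y.
I-2 is unaffected so carries Z and passed z to II-1 (X^z Y), so I-2 is X^Z X^z.
Their cross gives offspring ratios 1/2 X^Z X^Z : 1/2 X^Z X^z. Conditioning on II-3 being unaffected, P(X^Z X^z) = 1/2 / 1 = 1/2.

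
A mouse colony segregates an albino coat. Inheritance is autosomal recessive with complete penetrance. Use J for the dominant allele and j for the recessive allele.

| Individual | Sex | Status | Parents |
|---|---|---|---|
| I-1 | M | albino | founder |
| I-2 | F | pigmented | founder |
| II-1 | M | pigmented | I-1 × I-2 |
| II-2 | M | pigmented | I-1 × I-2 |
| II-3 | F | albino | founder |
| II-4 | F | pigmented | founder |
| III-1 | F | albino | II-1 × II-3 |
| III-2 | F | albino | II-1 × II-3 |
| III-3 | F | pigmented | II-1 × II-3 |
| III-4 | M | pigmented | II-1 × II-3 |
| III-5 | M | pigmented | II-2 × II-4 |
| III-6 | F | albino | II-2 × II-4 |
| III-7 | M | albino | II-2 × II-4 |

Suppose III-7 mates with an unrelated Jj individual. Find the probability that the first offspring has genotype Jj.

1/2

III-7 is albino, so III-7 is jj.
The cross gives 1/2 Jj : 1/2 jj, so P(offspring has genotype Jj) = 1/2.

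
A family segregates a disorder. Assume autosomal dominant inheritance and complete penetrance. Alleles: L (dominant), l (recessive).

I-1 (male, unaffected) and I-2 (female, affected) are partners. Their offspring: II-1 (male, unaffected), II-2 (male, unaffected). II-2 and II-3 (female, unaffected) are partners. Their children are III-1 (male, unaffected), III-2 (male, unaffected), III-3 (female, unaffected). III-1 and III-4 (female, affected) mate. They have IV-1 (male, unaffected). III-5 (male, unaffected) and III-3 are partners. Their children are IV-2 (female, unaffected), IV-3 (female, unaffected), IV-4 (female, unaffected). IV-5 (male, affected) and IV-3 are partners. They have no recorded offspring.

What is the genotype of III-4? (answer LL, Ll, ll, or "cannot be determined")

Ll

From phenotype alone, III-4 is LL or Ll.
III-4 is affected so carries L and passed l to IV-1 (ll), so III-4 is Ll.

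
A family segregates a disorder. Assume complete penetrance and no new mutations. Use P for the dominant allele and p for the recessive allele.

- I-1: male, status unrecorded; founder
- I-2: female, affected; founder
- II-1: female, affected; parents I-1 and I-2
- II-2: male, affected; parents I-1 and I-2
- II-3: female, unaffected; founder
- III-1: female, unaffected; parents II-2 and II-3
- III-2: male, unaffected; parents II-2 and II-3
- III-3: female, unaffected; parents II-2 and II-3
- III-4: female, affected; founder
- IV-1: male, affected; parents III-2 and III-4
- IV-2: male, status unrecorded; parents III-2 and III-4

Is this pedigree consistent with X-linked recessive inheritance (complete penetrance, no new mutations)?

A consistent assignment under X-linked recessive exists: I-1 X^p Y, I-2 X^p X^p, II-1 X^p X^p, II-2 X^p Y, II-3 X^P X^P, III-1 X^P X^p, III-2 X^P Y, III-3 X^P X^p, III-4 X^p X^p, IV-1 X^p Y, IV-2 X^p Y.
In this assignment every recorded phenotype matches its genotype and every non-founder's genotype is obtainable from its parents' genotypes, so the pedigree is consistent.

Yes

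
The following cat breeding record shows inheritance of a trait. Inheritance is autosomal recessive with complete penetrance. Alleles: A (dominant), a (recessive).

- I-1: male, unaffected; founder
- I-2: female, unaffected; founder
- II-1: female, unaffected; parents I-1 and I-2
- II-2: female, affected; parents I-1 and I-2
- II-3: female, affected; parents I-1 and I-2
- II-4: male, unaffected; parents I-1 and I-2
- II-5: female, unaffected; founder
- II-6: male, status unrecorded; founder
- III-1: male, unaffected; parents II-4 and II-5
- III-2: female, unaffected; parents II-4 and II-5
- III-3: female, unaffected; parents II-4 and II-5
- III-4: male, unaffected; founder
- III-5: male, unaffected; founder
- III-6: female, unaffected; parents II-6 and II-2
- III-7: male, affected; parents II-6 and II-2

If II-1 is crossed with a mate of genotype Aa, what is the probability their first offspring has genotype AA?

I-1 is unaffected so carries A and passed a to II-2 (aa), so I-1 is Aa.
I-2 is unaffected so carries A and passed a to II-2 (aa), so I-2 is Aa.
II-1 is an unaffected offspring of I-1 (Aa) × I-2 (Aa), whose cross gives 1/4 AA : 1/2 Aa : 1/4 aa; conditioning on being unaffected, II-1 is AA with probability 1/3, Aa with probability 2/3.
Summing over parental genotype combinations, P(offspring has genotype AA) = 1/3·1/2 + 2/3·1/4 = 1/3.

1/3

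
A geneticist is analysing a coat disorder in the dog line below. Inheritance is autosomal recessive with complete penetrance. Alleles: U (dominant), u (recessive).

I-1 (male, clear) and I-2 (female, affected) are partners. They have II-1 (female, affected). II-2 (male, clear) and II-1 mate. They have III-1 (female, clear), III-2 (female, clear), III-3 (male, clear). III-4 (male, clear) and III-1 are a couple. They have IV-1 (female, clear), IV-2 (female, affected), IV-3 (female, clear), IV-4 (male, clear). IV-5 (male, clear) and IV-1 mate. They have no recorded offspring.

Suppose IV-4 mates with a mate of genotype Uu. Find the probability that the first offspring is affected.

1/6

III-4 is clear so carries U and passed u to IV-2 (uu), so III-4 is Uu.
III-1 is clear so carries U and received u from II-1 (uu), so III-1 is Uu.
IV-4 is a clear offspring of III-4 (Uu) × III-1 (Uu), whose cross gives 1/4 UU : 1/2 Uu : 1/4 uu; conditioning on being clear, IV-4 is UU with probability 1/3, Uu with probability 2/3.
Summing over parental genotype combinations, P(offspring is affected) = 2/3·1/4 = 1/6.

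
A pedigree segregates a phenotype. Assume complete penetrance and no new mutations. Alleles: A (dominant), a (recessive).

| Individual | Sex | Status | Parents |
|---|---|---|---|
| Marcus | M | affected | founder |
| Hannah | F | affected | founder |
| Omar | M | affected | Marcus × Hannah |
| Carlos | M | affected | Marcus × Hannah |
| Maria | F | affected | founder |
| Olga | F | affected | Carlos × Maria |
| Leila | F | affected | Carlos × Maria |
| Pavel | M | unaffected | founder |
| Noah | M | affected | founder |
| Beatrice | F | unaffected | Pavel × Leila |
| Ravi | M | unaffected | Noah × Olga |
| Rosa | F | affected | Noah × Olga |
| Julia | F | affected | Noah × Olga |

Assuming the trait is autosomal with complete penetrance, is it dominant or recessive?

Noah and Olga are both affected yet have an unaffected child Ravi. Under a recessive model two affected parents are homozygous and every child would be affected, so the trait cannot be recessive.

dominant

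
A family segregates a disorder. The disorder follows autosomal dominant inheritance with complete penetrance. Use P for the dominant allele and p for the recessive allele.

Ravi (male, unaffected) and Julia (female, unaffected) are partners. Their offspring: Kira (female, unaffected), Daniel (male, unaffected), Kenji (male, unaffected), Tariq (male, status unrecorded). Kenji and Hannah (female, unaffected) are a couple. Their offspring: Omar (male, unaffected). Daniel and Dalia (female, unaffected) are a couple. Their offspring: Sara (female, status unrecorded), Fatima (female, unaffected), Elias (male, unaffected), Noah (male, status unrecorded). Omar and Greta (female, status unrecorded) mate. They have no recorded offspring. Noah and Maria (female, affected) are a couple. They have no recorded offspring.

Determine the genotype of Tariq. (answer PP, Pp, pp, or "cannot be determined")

From phenotype alone, Tariq is PP or Pp or pp.
Tariq received p from Ravi (pp) and received p from Julia (pp), so Tariq is pp.

pp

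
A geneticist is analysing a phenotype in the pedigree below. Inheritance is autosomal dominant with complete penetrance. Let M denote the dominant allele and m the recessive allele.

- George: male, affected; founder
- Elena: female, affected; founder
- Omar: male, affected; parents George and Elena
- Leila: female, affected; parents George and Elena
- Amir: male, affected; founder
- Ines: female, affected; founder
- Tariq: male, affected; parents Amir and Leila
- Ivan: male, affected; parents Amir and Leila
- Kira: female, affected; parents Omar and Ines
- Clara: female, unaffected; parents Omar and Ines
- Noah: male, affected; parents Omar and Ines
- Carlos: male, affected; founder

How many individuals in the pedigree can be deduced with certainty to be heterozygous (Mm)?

Obligate heterozygotes: Omar is affected so carries M and passed m to Clara (mm), so Omar is Mm; Ines is affected so carries M and passed m to Clara (mm), so Ines is Mm.
Every other individual is either homozygous by phenotype or has at least one consistent homozygous assignment, so the count is 2.

2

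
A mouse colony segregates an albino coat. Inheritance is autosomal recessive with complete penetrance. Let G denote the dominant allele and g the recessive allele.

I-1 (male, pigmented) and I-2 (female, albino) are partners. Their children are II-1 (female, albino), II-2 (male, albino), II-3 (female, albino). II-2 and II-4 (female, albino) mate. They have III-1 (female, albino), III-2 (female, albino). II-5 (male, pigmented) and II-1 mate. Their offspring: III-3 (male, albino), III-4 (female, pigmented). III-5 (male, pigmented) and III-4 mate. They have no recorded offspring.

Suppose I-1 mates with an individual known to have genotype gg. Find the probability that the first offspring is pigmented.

I-1 is pigmented so carries G and passed g to II-1 (gg), so I-1 is Gg.
The cross gives 1/2 Gg : 1/2 gg, so P(offspring is pigmented) = 1/2.

1/2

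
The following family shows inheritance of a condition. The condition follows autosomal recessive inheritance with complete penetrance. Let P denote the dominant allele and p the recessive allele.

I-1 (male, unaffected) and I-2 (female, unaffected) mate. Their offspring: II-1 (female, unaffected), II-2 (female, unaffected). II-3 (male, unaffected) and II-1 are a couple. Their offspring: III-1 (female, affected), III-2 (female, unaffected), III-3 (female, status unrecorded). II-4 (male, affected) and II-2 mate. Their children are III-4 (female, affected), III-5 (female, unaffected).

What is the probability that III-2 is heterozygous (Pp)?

2/3

II-3 is unaffected so carries P and passed p to III-1 (pp), so II-3 is Pp.
II-1 is unaffected so carries P and passed p to III-1 (pp), so II-1 is Pp.
Their cross gives offspring ratios 1/4 PP : 1/2 Pp : 1/4 pp. Conditioning on III-2 being unaffected, P(Pp) = 1/2 / 3/4 = 2/3.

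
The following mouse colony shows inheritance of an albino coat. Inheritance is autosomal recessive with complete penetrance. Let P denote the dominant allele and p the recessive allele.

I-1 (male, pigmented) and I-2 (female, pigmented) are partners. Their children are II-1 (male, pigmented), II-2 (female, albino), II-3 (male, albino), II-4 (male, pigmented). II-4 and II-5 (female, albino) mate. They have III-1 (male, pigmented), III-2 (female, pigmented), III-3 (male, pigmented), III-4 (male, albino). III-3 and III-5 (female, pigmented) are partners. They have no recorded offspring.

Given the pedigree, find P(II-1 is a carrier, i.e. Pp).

2/3

I-1 is pigmented so carries P and passed p to II-2 (pp), so I-1 is Pp.
I-2 is pigmented so carries P and passed p to II-2 (pp), so I-2 is Pp.
Their cross gives offspring ratios 1/4 PP : 1/2 Pp : 1/4 pp. Conditioning on II-1 being pigmented, P(Pp) = 1/2 / 3/4 = 2/3.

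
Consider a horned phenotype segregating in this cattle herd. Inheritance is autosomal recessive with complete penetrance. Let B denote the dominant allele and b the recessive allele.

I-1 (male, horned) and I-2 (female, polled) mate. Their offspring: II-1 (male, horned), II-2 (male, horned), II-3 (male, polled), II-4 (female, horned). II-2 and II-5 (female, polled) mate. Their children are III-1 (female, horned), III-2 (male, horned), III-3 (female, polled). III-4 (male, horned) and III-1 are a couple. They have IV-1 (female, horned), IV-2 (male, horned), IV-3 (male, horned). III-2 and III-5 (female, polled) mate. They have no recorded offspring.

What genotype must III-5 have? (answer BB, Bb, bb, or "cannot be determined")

cannot be determined

III-5's phenotype allows BB or Bb, and no parent or child forces a single allele at both positions; consistent genotype assignments exist with III-5 as BB or Bb.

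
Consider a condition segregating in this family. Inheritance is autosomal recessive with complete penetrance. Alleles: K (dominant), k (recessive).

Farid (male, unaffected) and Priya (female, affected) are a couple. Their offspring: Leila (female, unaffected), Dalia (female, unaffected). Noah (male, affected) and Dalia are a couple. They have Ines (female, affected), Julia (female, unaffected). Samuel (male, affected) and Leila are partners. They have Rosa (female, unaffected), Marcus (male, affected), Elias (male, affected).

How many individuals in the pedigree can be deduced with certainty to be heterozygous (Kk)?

Obligate heterozygotes: Leila is unaffected so carries K and received k from Priya (kk), so Leila is Kk; Dalia is unaffected so carries K and received k from Priya (kk), so Dalia is Kk; Julia is unaffected so carries K and received k from Noah (kk), so Julia is Kk; Rosa is unaffected so carries K and received k from Samuel (kk), so Rosa is Kk.
Every other individual is either homozygous by phenotype or has at least one consistent homozygous assignment, so the count is 4.

4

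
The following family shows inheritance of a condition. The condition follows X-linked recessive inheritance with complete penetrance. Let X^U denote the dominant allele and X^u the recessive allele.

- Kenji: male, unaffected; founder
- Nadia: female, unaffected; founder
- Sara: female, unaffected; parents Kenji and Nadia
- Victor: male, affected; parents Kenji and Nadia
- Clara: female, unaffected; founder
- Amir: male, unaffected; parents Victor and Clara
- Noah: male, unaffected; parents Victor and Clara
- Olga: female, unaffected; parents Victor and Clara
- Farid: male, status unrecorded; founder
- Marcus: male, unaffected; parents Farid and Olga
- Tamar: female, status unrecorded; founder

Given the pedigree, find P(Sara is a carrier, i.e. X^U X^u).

1/2

Kenji is unaffected, so Kenji is X^U Y.
Nadia is unaffected so carries U and passed u to Victor (X^u Y), so Nadia is X^U X^u.
Their cross gives offspring ratios 1/2 X^U X^U : 1/2 X^U X^u. Conditioning on Sara being unaffected, P(X^U X^u) = 1/2 / 1 = 1/2.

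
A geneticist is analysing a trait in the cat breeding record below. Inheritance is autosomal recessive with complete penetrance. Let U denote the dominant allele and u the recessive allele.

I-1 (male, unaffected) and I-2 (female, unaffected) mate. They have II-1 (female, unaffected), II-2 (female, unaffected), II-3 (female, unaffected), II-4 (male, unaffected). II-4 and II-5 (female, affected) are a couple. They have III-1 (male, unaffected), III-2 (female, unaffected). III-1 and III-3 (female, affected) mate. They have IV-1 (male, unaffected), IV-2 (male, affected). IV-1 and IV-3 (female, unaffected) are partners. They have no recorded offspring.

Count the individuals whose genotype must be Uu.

3

Obligate heterozygotes: III-1 is unaffected so carries U and received u from II-5 (uu), so III-1 is Uu; III-2 is unaffected so carries U and received u from II-5 (uu), so III-2 is Uu; IV-1 is unaffected so carries U and received u from III-3 (uu), so IV-1 is Uu.
Every other individual is either homozygous by phenotype or has at least one consistent homozygous assignment, so the count is 3.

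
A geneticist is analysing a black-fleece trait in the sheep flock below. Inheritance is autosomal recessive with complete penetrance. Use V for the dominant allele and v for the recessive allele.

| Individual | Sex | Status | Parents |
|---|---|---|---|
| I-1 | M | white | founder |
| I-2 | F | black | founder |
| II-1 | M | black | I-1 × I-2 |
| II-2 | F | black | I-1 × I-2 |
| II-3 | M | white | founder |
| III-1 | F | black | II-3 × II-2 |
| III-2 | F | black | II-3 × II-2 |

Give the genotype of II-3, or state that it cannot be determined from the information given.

From phenotype alone, II-3 is VV or Vv.
II-3 is white so carries V and passed v to III-1 (vv), so II-3 is Vv.

Vv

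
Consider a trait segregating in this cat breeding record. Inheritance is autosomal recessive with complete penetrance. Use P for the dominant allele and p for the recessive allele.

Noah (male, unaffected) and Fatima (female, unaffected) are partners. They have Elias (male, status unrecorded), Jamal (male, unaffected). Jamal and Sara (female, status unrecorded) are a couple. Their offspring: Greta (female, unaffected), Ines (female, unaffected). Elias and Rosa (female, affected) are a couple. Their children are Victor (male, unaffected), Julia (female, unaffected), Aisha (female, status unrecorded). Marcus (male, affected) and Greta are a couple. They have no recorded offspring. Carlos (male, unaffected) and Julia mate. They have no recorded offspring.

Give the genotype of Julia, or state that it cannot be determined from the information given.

From phenotype alone, Julia is PP or Pp.
Julia is unaffected so carries P and received p from Rosa (pp), so Julia is Pp.

Pp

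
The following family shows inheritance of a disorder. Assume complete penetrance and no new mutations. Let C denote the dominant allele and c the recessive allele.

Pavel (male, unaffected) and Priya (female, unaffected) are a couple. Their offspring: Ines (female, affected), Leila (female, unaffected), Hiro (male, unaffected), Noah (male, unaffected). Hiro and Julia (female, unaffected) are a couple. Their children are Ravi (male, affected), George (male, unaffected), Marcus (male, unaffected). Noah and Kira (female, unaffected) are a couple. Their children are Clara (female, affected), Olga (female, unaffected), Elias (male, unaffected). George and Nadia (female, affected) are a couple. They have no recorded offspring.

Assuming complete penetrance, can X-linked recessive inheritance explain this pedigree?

Under X-linked recessive, Ines (affected, female) cannot arise from Pavel (unaffected) × Priya (unaffected).

No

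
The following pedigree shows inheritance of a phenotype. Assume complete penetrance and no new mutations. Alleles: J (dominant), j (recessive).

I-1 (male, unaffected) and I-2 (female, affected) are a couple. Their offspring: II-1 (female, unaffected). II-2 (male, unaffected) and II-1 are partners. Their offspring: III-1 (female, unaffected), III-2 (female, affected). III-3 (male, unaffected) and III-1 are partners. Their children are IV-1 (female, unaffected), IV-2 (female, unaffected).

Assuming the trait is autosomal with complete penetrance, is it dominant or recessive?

recessive

II-2 and II-1 are both unaffected yet have an affected child III-2. Under dominance, an affected child requires at least one affected parent, so the trait cannot be dominant.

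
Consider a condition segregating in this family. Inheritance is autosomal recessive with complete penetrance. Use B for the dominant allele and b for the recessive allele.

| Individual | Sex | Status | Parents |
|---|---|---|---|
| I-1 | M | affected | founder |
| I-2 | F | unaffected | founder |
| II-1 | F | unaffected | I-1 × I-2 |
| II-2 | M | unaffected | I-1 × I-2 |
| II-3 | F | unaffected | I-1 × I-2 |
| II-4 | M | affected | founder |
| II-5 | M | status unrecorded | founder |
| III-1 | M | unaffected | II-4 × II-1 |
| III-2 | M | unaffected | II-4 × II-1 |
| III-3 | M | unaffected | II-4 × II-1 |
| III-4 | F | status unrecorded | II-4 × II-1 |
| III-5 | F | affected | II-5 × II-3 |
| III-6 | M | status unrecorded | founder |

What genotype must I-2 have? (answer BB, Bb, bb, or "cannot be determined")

cannot be determined

I-2's phenotype allows BB or Bb, and no parent or child forces a single allele at both positions; consistent genotype assignments exist with I-2 as BB or Bb.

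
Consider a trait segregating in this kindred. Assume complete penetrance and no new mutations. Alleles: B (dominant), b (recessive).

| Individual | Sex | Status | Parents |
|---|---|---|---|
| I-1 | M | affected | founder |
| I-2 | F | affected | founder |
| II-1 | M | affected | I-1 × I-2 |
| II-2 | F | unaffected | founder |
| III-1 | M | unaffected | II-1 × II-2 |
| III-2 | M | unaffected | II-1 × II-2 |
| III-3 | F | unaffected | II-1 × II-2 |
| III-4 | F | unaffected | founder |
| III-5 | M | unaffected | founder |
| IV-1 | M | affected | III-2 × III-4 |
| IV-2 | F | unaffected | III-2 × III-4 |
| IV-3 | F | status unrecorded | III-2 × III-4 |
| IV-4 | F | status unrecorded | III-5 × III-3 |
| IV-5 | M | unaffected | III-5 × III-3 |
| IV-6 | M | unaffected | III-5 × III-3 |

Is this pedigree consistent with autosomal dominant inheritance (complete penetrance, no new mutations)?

No

Under autosomal dominant, IV-1 (affected, male) cannot arise from III-2 (unaffected) × III-4 (unaffected).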